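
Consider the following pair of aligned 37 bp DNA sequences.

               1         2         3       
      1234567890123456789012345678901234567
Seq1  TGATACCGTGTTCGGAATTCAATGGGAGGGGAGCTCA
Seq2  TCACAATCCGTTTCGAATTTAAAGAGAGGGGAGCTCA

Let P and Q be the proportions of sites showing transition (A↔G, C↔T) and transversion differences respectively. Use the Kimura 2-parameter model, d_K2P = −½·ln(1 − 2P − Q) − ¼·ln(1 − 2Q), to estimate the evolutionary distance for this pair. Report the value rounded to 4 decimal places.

0.3864

Mismatches occur at site 2 (G/C, transversion), site 4 (T/C, transition), site 6 (C/A, transversion), site 7 (C/T, transition), site 8 (G/C, transversion), site 9 (T/C, transition), site 13 (C/T, transition), site 14 (G/C, transversion), site 20 (C/T, transition), site 23 (T/A, transversion), site 25 (G/A, transition).
Of the 11 differences, 6 transitions and 5 transversions over 37 sites: P = 6/37 = 0.162162, Q = 5/37 = 0.135135.
d = −0.5·ln(0.540541) − 0.25·ln(0.729730) = −0.5·(-0.615185) − 0.25·(-0.315081) = 0.3864.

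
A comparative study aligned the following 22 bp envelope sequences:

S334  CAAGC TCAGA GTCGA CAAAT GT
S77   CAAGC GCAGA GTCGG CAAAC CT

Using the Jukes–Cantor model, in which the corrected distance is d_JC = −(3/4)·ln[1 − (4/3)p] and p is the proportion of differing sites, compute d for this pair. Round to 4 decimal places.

Mismatches occur at site 6 (T↔G), site 15 (A↔G), site 20 (T↔C), site 21 (G↔C).
p = 4/22 = 0.181818.
d = −0.75 · ln(1 − (4/3)·0.181818) = −0.75 · ln(0.757576) = −0.75 · (-0.277631) = 0.2082.

0.2082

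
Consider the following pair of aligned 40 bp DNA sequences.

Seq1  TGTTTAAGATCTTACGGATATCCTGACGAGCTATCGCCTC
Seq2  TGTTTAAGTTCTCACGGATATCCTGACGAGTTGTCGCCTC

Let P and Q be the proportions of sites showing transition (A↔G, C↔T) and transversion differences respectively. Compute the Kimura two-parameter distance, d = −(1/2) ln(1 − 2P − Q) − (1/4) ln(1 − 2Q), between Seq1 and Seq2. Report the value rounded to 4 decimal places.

0.1090

Mismatches occur at site 9 (A/T, transversion), site 13 (T/C, transition), site 31 (C/T, transition), site 33 (A/G, transition).
Of the 4 differences, 3 transitions and 1 transversion over 40 sites: P = 3/40 = 0.075000, Q = 1/40 = 0.025000.
d = −0.5·ln(0.825000) − 0.25·ln(0.950000) = −0.5·(-0.192372) − 0.25·(-0.051293) = 0.1090.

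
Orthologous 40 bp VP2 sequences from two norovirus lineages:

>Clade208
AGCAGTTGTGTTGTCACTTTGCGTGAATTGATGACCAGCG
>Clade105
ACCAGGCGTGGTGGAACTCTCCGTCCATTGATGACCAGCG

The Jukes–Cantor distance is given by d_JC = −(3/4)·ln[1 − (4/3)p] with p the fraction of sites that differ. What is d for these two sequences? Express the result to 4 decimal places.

0.3041

Differing sites — 2:G/C; 6:T/G; 7:T/C; 11:T/G; 14:T/G; 15:C/A; 19:T/C; 21:G/C; 25:G/C; 26:A/C.
p = 10/40 = 0.250000.
d = −0.75 · ln(1 − (4/3)·0.250000) = −0.75 · ln(0.666667) = −0.75 · (-0.405465) = 0.3041.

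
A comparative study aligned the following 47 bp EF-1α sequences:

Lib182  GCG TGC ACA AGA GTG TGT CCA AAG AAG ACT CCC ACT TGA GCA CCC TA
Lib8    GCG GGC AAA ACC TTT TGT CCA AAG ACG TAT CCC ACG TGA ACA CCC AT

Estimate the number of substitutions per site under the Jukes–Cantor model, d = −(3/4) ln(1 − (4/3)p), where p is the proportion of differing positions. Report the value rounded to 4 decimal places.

Differing sites — 4:T/G; 8:C/A; 11:G/C; 12:A/C; 13:G/T; 15:G/T; 26:A/C; 28:A/T; 29:C/A; 36:T/G; 40:G/A; 46:T/A; 47:A/T.
p = 13/47 = 0.276596.
d = −0.75 · ln(1 − (4/3)·0.276596) = −0.75 · ln(0.631205) = −0.75 · (-0.460125) = 0.3451.

0.3451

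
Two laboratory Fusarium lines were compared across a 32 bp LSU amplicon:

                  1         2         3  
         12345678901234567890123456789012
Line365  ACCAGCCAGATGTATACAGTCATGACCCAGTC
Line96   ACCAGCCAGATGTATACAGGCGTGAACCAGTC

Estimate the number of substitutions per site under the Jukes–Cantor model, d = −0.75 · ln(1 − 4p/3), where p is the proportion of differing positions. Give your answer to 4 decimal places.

Mismatches occur at site 20 (T↔G), site 22 (A↔G), site 26 (C↔A).
p = 3/32 = 0.093750.
d = −0.75 · ln(1 − (4/3)·0.093750) = −0.75 · ln(0.875000) = −0.75 · (-0.133531) = 0.1001.

0.1001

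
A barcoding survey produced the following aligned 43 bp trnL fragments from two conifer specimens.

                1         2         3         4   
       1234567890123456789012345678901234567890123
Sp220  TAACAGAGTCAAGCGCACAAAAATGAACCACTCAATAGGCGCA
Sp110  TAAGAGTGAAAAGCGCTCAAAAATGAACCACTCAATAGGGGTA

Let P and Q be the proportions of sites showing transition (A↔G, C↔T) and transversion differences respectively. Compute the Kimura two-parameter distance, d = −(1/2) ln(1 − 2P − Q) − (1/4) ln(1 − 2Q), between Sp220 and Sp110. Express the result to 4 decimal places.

Mismatches occur at site 4 (C→G, transversion), site 7 (A→T, transversion), site 9 (T→A, transversion), site 10 (C→A, transversion), site 17 (A→T, transversion), site 40 (C→G, transversion), site 42 (C→T, transition).
Of the 7 differences, 1 transition and 6 transversions over 43 sites: P = 1/43 = 0.023256, Q = 6/43 = 0.139535.
d = −0.5·ln(0.813953) − 0.25·ln(0.720930) = −0.5·(-0.205853) − 0.25·(-0.327213) = 0.1847.

0.1847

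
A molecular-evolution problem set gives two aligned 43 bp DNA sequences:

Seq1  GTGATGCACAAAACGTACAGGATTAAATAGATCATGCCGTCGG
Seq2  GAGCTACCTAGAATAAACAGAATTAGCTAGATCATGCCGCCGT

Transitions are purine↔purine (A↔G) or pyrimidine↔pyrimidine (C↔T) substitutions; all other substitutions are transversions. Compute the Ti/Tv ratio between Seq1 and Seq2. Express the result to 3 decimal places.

Mismatches occur at site 2 (T/A, transversion), site 4 (A/C, transversion), site 6 (G/A, transition), site 8 (A/C, transversion), site 9 (C/T, transition), site 11 (A/G, transition), site 14 (C/T, transition), site 15 (G/A, transition), site 16 (T/A, transversion), site 21 (G/A, transition), site 26 (A/G, transition), site 27 (A/C, transversion), site 40 (T/C, transition), site 43 (G/T, transversion).
Of the 14 differences, 8 transitions and 6 transversions, so Ti/Tv = 8/6 = 1.333.

1.333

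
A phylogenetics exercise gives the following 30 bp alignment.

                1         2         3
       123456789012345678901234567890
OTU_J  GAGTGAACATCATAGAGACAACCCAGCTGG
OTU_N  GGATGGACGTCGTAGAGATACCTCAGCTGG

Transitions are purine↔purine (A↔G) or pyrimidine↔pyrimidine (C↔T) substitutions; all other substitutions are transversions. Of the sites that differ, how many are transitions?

7

Mismatches occur at site 2 (A→G, transition), site 3 (G→A, transition), site 6 (A→G, transition), site 9 (A→G, transition), site 12 (A→G, transition), site 19 (C→T, transition), site 21 (A→C, transversion), site 23 (C→T, transition).
Of the 8 differences, 7 transitions and 1 transversion, so the answer is 7.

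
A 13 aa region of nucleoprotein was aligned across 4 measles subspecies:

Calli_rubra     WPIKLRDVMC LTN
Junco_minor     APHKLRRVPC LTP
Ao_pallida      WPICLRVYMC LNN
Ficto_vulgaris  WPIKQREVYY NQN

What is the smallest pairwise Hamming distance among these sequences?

Pairwise Hamming distances:
  Calli_rubra vs Junco_minor: 5
  Calli_rubra vs Ao_pallida: 4
  Calli_rubra vs Ficto_vulgaris: 6
  Junco_minor vs Ao_pallida: 8
  Junco_minor vs Ficto_vulgaris: 9
  Ao_pallida vs Ficto_vulgaris: 8
The smallest is 4, between Calli_rubra and Ao_pallida.

4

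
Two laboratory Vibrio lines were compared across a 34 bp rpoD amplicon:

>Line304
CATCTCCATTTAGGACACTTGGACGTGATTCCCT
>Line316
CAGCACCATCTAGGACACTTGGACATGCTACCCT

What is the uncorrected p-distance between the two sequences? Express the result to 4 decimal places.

0.1765

The sequences differ at positions 3 (T/G), 5 (T/A), 10 (T/C), 25 (G/A), 28 (A/C), 30 (T/A).
There are 6 differences over 34 sites, so p = 6/34 = 0.1765.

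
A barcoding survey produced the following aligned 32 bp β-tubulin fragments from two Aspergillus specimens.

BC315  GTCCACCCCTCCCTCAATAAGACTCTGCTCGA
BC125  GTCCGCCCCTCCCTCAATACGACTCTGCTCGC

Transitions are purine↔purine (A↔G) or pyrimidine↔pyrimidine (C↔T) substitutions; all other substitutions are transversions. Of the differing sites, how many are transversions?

2

The sequences differ at positions 5 (A/G, transition), 20 (A/C, transversion), 32 (A/C, transversion).
Of the 3 differences, 1 transition and 2 transversions, so the answer is 2.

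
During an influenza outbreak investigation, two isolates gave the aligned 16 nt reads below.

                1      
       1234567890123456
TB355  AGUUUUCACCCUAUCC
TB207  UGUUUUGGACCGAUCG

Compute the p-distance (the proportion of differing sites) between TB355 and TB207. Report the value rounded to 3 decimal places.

Mismatches occur at site 1 (A→U), site 7 (C→G), site 8 (A→G), site 9 (C→A), site 12 (U→G), site 16 (C→G).
There are 6 differences over 16 sites, so p = 6/16 = 0.375.

0.375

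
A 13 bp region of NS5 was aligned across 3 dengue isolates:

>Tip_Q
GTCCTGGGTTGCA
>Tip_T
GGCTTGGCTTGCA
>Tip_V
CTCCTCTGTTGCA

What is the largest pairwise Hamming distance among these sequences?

6

Pairwise Hamming distances:
  Tip_Q vs Tip_T: 3
  Tip_Q vs Tip_V: 3
  Tip_T vs Tip_V: 6
The largest is 6, between Tip_T and Tip_V.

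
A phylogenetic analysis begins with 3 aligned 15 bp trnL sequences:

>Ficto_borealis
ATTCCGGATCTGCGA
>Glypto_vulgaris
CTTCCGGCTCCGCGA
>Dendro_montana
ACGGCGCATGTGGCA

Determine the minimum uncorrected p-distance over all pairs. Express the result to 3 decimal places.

Pairwise Hamming distances:
  Ficto_borealis vs Glypto_vulgaris: 3
  Ficto_borealis vs Dendro_montana: 7
  Glypto_vulgaris vs Dendro_montana: 10
The smallest is 3 mismatches, between Ficto_borealis and Glypto_vulgaris; p = 3/15 = 0.200.

0.200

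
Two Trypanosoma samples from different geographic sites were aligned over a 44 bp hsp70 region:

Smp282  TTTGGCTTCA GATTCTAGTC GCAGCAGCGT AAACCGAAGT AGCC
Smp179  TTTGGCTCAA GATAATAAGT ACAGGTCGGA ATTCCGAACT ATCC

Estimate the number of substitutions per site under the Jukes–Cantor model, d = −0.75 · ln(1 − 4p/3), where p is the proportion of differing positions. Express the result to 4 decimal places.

The sequences differ at positions 8 (T/C), 9 (C/A), 14 (T/A), 15 (C/A), 18 (G/A), 19 (T/G), 20 (C/T), 21 (G/A), 25 (C/G), 26 (A/T), 27 (G/C), 28 (C/G), 30 (T/A), 32 (A/T), 33 (A/T), 39 (G/C), 42 (G/T).
p = 17/44 = 0.386364.
d = −0.75 · ln(1 − (4/3)·0.386364) = −0.75 · ln(0.484848) = −0.75 · (-0.723920) = 0.5429.

0.5429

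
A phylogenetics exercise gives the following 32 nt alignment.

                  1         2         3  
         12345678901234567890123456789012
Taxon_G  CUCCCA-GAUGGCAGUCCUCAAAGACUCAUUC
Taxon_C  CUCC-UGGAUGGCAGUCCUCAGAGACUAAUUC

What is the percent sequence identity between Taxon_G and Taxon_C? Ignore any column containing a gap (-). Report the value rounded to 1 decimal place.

Excluding the 2 gap columns leaves 30 comparable sites.
Mismatches occur at site 6 (A↔U), site 22 (A↔G), site 28 (C↔A).
27 of the 30 comparable sites match, so the percent identity is 27/30 × 100 = 90.0%.

90.0%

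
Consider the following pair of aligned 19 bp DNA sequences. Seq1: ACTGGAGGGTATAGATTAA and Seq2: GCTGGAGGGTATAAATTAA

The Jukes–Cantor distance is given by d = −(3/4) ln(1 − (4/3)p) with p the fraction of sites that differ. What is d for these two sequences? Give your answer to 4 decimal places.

0.1134

The sequences differ at positions 1 (A/G), 14 (G/A).
p = 2/19 = 0.105263.
d = −0.75 · ln(1 − (4/3)·0.105263) = −0.75 · ln(0.859649) = −0.75 · (-0.151231) = 0.1134.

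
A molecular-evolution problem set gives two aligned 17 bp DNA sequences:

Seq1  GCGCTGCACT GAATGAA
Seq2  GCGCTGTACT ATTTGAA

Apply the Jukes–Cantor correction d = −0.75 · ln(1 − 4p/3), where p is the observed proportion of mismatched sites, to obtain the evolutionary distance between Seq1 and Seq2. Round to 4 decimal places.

0.2824

Mismatches occur at site 7 (C/T), site 11 (G/A), site 12 (A/T), site 13 (A/T).
p = 4/17 = 0.235294.
d = −0.75 · ln(1 − (4/3)·0.235294) = −0.75 · ln(0.686275) = −0.75 · (-0.376477) = 0.2824.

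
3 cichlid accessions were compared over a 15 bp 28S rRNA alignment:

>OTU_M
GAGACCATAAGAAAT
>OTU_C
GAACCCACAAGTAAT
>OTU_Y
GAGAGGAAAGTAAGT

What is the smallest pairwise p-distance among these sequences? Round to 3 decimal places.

Pairwise Hamming distances:
  OTU_M vs OTU_C: 4
  OTU_M vs OTU_Y: 6
  OTU_C vs OTU_Y: 9
The smallest is 4 mismatches, between OTU_M and OTU_C; p = 4/15 = 0.267.

0.267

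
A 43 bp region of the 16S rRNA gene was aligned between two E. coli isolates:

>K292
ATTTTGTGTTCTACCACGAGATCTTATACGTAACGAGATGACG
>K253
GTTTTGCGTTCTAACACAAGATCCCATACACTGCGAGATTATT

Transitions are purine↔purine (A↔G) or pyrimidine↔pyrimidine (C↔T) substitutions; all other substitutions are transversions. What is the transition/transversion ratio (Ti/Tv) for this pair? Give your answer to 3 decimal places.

The sequences differ at positions 1 (A/G, transition), 7 (T/C, transition), 14 (C/A, transversion), 18 (G/A, transition), 24 (T/C, transition), 25 (T/C, transition), 30 (G/A, transition), 31 (T/C, transition), 32 (A/T, transversion), 33 (A/G, transition), 40 (G/T, transversion), 42 (C/T, transition), 43 (G/T, transversion).
Of the 13 differences, 9 transitions and 4 transversions, so Ti/Tv = 9/4 = 2.250.

2.250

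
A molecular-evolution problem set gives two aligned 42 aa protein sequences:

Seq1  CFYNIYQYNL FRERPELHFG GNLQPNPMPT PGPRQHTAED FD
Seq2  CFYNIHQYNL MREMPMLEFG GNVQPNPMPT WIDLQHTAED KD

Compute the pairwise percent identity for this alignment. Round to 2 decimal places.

Mismatches occur at site 6 (Y→H), site 11 (F→M), site 14 (R→M), site 16 (E→M), site 18 (H→E), site 23 (L→V), site 31 (P→W), site 32 (G→I), site 33 (P→D), site 34 (R→L), site 41 (F→K).
31 of the 42 sites match, so the percent identity is 31/42 × 100 = 73.81%.

73.81%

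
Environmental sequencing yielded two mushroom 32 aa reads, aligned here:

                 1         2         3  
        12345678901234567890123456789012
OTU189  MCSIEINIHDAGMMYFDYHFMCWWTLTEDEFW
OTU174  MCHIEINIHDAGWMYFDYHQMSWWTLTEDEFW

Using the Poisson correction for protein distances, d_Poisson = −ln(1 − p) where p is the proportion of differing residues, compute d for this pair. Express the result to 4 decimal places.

Mismatches occur at site 3 (S↔H), site 13 (M↔W), site 20 (F↔Q), site 22 (C↔S).
p = 4/32 = 0.125000.
d = −ln(1 − 0.125000) = −ln(0.875000) = 0.1335.

0.1335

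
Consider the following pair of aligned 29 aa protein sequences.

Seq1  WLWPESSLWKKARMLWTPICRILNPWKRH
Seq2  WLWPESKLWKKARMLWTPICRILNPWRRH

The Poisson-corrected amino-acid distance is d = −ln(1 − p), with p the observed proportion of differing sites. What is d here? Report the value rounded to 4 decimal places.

0.0715

Differing sites — 7:S/K; 27:K/R.
p = 2/29 = 0.068966.
d = −ln(1 − 0.068966) = −ln(0.931034) = 0.0715.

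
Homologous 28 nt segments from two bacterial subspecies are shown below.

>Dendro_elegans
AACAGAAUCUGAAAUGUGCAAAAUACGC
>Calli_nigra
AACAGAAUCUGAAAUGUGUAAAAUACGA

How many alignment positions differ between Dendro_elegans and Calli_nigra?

2

The sequences differ at positions 19 (C/U), 28 (C/A).
That gives 2 mismatches out of 28 aligned sites, so the Hamming distance is 2.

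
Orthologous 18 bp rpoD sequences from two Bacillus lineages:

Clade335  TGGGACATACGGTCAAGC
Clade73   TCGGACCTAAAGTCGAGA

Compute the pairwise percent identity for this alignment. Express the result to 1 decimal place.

66.7%

The sequences differ at positions 2 (G/C), 7 (A/C), 10 (C/A), 11 (G/A), 15 (A/G), 18 (C/A).
12 of the 18 sites match, so the percent identity is 12/18 × 100 = 66.7%.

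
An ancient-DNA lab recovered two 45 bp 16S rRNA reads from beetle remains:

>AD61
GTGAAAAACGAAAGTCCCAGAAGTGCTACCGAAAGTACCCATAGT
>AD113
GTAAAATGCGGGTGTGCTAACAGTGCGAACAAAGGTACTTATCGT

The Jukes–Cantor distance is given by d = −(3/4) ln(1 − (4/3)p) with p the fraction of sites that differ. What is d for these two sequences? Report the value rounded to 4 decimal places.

Differing sites — 3:G/A; 7:A/T; 8:A/G; 11:A/G; 12:A/G; 13:A/T; 16:C/G; 18:C/T; 20:G/A; 21:A/C; 27:T/G; 29:C/A; 31:G/A; 34:A/G; 39:C/T; 40:C/T; 43:A/C.
p = 17/45 = 0.377778.
d = −0.75 · ln(1 − (4/3)·0.377778) = −0.75 · ln(0.496296) = −0.75 · (-0.700583) = 0.5254.

0.5254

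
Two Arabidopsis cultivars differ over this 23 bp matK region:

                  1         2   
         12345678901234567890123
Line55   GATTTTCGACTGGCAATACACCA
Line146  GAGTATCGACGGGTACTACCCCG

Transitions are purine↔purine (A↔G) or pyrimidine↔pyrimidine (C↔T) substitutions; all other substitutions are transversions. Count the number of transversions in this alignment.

5

The sequences differ at positions 3 (T/G, transversion), 5 (T/A, transversion), 11 (T/G, transversion), 14 (C/T, transition), 16 (A/C, transversion), 20 (A/C, transversion), 23 (A/G, transition).
Of the 7 differences, 2 transitions and 5 transversions, so the answer is 5.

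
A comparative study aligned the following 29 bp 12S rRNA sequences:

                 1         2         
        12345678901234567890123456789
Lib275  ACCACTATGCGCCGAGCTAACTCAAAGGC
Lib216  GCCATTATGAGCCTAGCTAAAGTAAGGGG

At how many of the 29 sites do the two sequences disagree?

9

Differing sites — 1:A/G; 5:C/T; 10:C/A; 14:G/T; 21:C/A; 22:T/G; 23:C/T; 26:A/G; 29:C/G.
That gives 9 mismatches out of 29 aligned sites, so the Hamming distance is 9.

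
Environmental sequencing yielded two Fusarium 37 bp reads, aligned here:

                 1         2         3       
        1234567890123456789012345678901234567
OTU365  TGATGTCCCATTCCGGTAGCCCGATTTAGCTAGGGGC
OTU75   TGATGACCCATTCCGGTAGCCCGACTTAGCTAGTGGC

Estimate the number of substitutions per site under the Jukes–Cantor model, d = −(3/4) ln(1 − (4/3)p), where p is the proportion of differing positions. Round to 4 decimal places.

0.0858

Differing sites — 6:T/A; 25:T/C; 34:G/T.
p = 3/37 = 0.081081.
d = −0.75 · ln(1 − (4/3)·0.081081) = −0.75 · ln(0.891892) = −0.75 · (-0.114410) = 0.0858.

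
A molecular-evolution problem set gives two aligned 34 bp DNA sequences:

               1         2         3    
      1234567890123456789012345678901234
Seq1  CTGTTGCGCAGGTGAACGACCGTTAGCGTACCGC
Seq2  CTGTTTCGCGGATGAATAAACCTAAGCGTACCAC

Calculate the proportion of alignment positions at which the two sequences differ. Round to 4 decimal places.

Differing sites — 6:G/T; 10:A/G; 12:G/A; 17:C/T; 18:G/A; 20:C/A; 22:G/C; 24:T/A; 33:G/A.
There are 9 differences over 34 sites, so p = 9/34 = 0.2647.

0.2647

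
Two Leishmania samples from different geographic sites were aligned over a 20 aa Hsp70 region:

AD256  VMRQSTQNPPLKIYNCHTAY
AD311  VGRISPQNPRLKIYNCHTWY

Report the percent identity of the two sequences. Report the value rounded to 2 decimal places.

Mismatches occur at site 2 (M/G), site 4 (Q/I), site 6 (T/P), site 10 (P/R), site 19 (A/W).
15 of the 20 sites match, so the percent identity is 15/20 × 100 = 75.00%.

75.00%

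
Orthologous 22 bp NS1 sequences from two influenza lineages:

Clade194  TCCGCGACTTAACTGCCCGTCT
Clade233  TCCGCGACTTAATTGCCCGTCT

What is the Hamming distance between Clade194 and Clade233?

1

The sequences differ at position 13 (C/T).
That gives 1 mismatch out of 22 aligned sites, so the Hamming distance is 1.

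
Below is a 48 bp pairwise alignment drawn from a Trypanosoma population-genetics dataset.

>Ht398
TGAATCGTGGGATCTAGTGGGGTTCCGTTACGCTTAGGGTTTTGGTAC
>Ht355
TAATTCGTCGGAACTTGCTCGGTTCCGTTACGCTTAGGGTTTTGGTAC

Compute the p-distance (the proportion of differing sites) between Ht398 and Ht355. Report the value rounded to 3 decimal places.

0.167

The sequences differ at positions 2 (G/A), 4 (A/T), 9 (G/C), 13 (T/A), 16 (A/T), 18 (T/C), 19 (G/T), 20 (G/C).
There are 8 differences over 48 sites, so p = 8/48 = 0.167.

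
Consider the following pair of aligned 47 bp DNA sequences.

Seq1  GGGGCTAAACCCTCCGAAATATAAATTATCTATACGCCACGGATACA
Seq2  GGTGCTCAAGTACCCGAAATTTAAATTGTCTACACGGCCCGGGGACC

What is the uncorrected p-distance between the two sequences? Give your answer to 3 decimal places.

Mismatches occur at site 3 (G→T), site 7 (A→C), site 10 (C→G), site 11 (C→T), site 12 (C→A), site 13 (T→C), site 21 (A→T), site 28 (A→G), site 33 (T→C), site 37 (C→G), site 39 (A→C), site 43 (A→G), site 44 (T→G), site 47 (A→C).
There are 14 differences over 47 sites, so p = 14/47 = 0.298.

0.298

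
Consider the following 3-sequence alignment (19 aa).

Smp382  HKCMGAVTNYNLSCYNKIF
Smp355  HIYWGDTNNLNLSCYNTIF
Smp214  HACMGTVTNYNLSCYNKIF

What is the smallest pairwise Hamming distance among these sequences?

2

Pairwise Hamming distances:
  Smp382 vs Smp355: 8
  Smp382 vs Smp214: 2
  Smp355 vs Smp214: 8
The smallest is 2, between Smp382 and Smp214.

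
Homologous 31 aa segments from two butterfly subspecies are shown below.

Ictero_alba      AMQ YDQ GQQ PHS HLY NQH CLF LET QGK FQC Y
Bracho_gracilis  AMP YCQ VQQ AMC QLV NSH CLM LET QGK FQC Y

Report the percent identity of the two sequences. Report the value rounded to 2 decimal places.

Mismatches occur at site 3 (Q↔P), site 5 (D↔C), site 7 (G↔V), site 10 (P↔A), site 11 (H↔M), site 12 (S↔C), site 13 (H↔Q), site 15 (Y↔V), site 17 (Q↔S), site 21 (F↔M).
21 of the 31 sites match, so the percent identity is 21/31 × 100 = 67.74%.

67.74%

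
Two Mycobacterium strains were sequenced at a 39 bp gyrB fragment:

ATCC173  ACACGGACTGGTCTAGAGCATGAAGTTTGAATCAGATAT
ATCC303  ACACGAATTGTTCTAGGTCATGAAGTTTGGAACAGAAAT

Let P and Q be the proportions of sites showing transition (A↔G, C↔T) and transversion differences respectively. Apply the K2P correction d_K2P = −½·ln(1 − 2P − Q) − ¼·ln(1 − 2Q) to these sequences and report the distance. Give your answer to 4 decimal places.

The sequences differ at positions 6 (G/A, transition), 8 (C/T, transition), 11 (G/T, transversion), 17 (A/G, transition), 18 (G/T, transversion), 30 (A/G, transition), 32 (T/A, transversion), 37 (T/A, transversion).
Of the 8 differences, 4 transitions and 4 transversions over 39 sites: P = 4/39 = 0.102564, Q = 4/39 = 0.102564.
d = −0.5·ln(0.692308) − 0.25·ln(0.794872) = −0.5·(-0.367724) − 0.25·(-0.229574) = 0.2413.

0.2413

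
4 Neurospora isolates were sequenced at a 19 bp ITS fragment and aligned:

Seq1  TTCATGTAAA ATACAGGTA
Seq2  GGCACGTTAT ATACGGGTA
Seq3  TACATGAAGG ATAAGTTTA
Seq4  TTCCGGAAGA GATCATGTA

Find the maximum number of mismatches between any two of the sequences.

13

Pairwise Hamming distances:
  Seq1 vs Seq2: 6
  Seq1 vs Seq3: 8
  Seq1 vs Seq4: 8
  Seq2 vs Seq3: 10
  Seq2 vs Seq4: 13
  Seq3 vs Seq4: 10
The largest is 13, between Seq2 and Seq4.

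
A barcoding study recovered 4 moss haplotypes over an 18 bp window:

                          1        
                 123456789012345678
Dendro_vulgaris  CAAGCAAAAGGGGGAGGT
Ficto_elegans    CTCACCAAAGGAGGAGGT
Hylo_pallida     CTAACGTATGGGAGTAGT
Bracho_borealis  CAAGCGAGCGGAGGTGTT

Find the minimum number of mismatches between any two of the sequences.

Pairwise Hamming distances:
  Dendro_vulgaris vs Ficto_elegans: 5
  Dendro_vulgaris vs Hylo_pallida: 8
  Dendro_vulgaris vs Bracho_borealis: 6
  Ficto_elegans vs Hylo_pallida: 8
  Ficto_elegans vs Bracho_borealis: 8
  Hylo_pallida vs Bracho_borealis: 9
The smallest is 5, between Dendro_vulgaris and Ficto_elegans.

5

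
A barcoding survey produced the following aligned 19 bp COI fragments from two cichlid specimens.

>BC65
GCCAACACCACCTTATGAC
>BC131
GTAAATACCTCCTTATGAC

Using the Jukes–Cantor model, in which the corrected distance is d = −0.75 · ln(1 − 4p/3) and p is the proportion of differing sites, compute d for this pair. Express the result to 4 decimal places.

Mismatches occur at site 2 (C/T), site 3 (C/A), site 6 (C/T), site 10 (A/T).
p = 4/19 = 0.210526.
d = −0.75 · ln(1 − (4/3)·0.210526) = −0.75 · ln(0.719299) = −0.75 · (-0.329478) = 0.2471.

0.2471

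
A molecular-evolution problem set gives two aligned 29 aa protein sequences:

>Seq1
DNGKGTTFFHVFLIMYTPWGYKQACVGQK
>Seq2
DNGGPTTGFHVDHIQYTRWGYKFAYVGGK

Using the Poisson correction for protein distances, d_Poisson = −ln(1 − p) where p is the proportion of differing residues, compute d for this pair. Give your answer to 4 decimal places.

Mismatches occur at site 4 (K↔G), site 5 (G↔P), site 8 (F↔G), site 12 (F↔D), site 13 (L↔H), site 15 (M↔Q), site 18 (P↔R), site 23 (Q↔F), site 25 (C↔Y), site 28 (Q↔G).
p = 10/29 = 0.344828.
d = −ln(1 − 0.344828) = −ln(0.655172) = 0.4229.

0.4229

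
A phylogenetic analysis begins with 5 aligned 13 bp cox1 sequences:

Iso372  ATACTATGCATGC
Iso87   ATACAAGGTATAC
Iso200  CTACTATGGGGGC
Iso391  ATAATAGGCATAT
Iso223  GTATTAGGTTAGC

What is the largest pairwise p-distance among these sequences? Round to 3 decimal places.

0.615

Pairwise Hamming distances:
  Iso372 vs Iso87: 4
  Iso372 vs Iso200: 4
  Iso372 vs Iso391: 4
  Iso372 vs Iso223: 6
  Iso87 vs Iso200: 7
  Iso87 vs Iso391: 4
  Iso87 vs Iso223: 6
  Iso200 vs Iso391: 8
  Iso200 vs Iso223: 6
  Iso391 vs Iso223: 7
The largest is 8 mismatches, between Iso200 and Iso391; p = 8/13 = 0.615.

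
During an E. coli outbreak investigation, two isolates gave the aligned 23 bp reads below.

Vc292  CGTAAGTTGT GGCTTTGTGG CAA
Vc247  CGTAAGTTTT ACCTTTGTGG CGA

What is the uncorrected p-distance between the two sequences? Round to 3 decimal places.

The sequences differ at positions 9 (G/T), 11 (G/A), 12 (G/C), 22 (A/G).
There are 4 differences over 23 sites, so p = 4/23 = 0.174.

0.174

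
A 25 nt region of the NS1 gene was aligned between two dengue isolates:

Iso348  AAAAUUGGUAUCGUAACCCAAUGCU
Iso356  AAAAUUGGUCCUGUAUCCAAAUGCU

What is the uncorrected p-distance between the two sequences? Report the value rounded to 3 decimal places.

The sequences differ at positions 10 (A/C), 11 (U/C), 12 (C/U), 16 (A/U), 19 (C/A).
There are 5 differences over 25 sites, so p = 5/25 = 0.200.

0.200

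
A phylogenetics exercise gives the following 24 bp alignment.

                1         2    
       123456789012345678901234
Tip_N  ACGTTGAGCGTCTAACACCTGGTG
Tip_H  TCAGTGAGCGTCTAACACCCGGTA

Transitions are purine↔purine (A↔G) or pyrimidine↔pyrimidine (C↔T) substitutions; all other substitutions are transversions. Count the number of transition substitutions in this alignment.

3

The sequences differ at positions 1 (A/T, transversion), 3 (G/A, transition), 4 (T/G, transversion), 20 (T/C, transition), 24 (G/A, transition).
Of the 5 differences, 3 transitions and 2 transversions, so the answer is 3.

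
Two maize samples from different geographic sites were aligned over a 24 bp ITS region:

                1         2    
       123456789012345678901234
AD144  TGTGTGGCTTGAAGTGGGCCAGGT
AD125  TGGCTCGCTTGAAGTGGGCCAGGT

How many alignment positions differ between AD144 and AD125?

3

Differing sites — 3:T/G; 4:G/C; 6:G/C.
That gives 3 mismatches out of 24 aligned sites, so the Hamming distance is 3.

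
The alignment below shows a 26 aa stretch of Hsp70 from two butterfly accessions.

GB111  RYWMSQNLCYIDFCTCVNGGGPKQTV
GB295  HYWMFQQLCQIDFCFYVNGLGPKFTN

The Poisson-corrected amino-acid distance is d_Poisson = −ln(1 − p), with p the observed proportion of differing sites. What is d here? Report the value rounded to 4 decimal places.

Mismatches occur at site 1 (R↔H), site 5 (S↔F), site 7 (N↔Q), site 10 (Y↔Q), site 15 (T↔F), site 16 (C↔Y), site 20 (G↔L), site 24 (Q↔F), site 26 (V↔N).
p = 9/26 = 0.346154.
d = −ln(1 − 0.346154) = −ln(0.653846) = 0.4249.

0.4249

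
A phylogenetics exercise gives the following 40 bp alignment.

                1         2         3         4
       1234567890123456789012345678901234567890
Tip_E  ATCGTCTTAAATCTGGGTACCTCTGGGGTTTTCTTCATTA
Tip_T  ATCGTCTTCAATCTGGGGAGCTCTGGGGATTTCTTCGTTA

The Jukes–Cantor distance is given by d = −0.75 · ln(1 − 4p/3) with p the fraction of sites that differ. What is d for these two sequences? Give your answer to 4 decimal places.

The sequences differ at positions 9 (A/C), 18 (T/G), 20 (C/G), 29 (T/A), 37 (A/G).
p = 5/40 = 0.125000.
d = −0.75 · ln(1 − (4/3)·0.125000) = −0.75 · ln(0.833333) = −0.75 · (-0.182322) = 0.1367.

0.1367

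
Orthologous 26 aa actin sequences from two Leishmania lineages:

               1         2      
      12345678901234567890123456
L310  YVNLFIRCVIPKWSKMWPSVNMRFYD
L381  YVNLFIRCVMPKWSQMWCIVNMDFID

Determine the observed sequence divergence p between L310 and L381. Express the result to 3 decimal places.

0.231

Mismatches occur at site 10 (I↔M), site 15 (K↔Q), site 18 (P↔C), site 19 (S↔I), site 23 (R↔D), site 25 (Y↔I).
There are 6 differences over 26 sites, so p = 6/26 = 0.231.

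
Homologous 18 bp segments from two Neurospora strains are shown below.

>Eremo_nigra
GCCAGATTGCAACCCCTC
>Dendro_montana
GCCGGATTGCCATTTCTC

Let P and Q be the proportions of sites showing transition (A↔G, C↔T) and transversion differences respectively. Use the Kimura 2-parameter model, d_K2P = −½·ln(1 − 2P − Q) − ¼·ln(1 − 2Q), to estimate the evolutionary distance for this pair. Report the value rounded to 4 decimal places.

Mismatches occur at site 4 (A↔G, transition), site 11 (A↔C, transversion), site 13 (C↔T, transition), site 14 (C↔T, transition), site 15 (C↔T, transition).
Of the 5 differences, 4 transitions and 1 transversion over 18 sites: P = 4/18 = 0.222222, Q = 1/18 = 0.055556.
d = −0.5·ln(0.500000) − 0.25·ln(0.888888) = −0.5·(-0.693147) − 0.25·(-0.117784) = 0.3760.

0.3760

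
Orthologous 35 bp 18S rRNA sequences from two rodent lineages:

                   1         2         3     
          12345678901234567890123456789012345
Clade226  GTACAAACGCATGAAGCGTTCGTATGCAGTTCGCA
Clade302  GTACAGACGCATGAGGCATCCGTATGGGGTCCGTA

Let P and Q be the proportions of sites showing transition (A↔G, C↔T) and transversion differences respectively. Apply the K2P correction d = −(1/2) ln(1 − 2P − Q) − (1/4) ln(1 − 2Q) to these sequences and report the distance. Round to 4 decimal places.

0.2945

The sequences differ at positions 6 (A/G, transition), 15 (A/G, transition), 18 (G/A, transition), 20 (T/C, transition), 27 (C/G, transversion), 28 (A/G, transition), 31 (T/C, transition), 34 (C/T, transition).
Of the 8 differences, 7 transitions and 1 transversion over 35 sites: P = 7/35 = 0.200000, Q = 1/35 = 0.028571.
d = −0.5·ln(0.571429) − 0.25·ln(0.942858) = −0.5·(-0.559615) − 0.25·(-0.058840) = 0.2945.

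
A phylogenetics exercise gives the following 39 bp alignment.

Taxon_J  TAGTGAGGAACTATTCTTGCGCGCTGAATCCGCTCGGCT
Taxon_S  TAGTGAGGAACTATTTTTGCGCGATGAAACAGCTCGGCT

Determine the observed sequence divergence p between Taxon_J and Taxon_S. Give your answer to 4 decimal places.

Mismatches occur at site 16 (C→T), site 24 (C→A), site 29 (T→A), site 31 (C→A).
There are 4 differences over 39 sites, so p = 4/39 = 0.1026.

0.1026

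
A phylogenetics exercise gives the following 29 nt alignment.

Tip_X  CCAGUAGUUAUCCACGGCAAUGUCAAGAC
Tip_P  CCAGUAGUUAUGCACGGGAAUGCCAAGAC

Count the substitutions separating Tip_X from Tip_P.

The sequences differ at positions 12 (C/G), 18 (C/G), 23 (U/C).
That gives 3 mismatches out of 29 aligned sites, so the Hamming distance is 3.

3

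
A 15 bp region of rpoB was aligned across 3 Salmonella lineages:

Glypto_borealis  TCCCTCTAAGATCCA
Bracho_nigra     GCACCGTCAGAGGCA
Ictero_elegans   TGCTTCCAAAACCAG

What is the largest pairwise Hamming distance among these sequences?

Pairwise Hamming distances:
  Glypto_borealis vs Bracho_nigra: 7
  Glypto_borealis vs Ictero_elegans: 7
  Bracho_nigra vs Ictero_elegans: 13
The largest is 13, between Bracho_nigra and Ictero_elegans.

13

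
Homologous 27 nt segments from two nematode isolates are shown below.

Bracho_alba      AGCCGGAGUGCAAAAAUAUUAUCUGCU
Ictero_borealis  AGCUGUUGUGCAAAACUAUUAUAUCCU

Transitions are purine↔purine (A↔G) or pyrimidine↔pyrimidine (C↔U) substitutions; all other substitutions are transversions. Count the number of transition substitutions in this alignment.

Differing sites — 4:C/U (Ti); 6:G/U (Tv); 7:A/U (Tv); 16:A/C (Tv); 23:C/A (Tv); 25:G/C (Tv).
Of the 6 differences, 1 transition and 5 transversions, so the answer is 1.

1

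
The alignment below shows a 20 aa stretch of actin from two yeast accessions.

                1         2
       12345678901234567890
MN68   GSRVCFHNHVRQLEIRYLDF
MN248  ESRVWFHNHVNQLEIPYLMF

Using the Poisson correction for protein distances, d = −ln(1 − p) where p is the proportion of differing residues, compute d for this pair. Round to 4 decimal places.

0.2877

Mismatches occur at site 1 (G↔E), site 5 (C↔W), site 11 (R↔N), site 16 (R↔P), site 19 (D↔M).
p = 5/20 = 0.250000.
d = −ln(1 − 0.250000) = −ln(0.750000) = 0.2877.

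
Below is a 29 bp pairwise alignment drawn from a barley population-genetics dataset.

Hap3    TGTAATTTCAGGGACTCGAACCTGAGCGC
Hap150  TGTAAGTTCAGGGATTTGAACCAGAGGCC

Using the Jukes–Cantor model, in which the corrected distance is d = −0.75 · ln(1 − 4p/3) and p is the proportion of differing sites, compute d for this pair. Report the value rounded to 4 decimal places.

0.2421

Mismatches occur at site 6 (T↔G), site 15 (C↔T), site 17 (C↔T), site 23 (T↔A), site 27 (C↔G), site 28 (G↔C).
p = 6/29 = 0.206897.
d = −0.75 · ln(1 − (4/3)·0.206897) = −0.75 · ln(0.724137) = −0.75 · (-0.322775) = 0.2421.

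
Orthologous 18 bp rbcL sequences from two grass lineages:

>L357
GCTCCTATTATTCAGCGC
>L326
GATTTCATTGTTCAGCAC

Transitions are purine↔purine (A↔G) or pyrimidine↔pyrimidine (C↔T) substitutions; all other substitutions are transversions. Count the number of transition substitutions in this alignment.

5

The sequences differ at positions 2 (C/A, transversion), 4 (C/T, transition), 5 (C/T, transition), 6 (T/C, transition), 10 (A/G, transition), 17 (G/A, transition).
Of the 6 differences, 5 transitions and 1 transversion, so the answer is 5.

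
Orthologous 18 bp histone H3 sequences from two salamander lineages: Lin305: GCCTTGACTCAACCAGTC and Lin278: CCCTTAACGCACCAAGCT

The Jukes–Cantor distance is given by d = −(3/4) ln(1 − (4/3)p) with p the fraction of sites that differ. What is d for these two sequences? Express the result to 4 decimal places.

0.5482

Mismatches occur at site 1 (G↔C), site 6 (G↔A), site 9 (T↔G), site 12 (A↔C), site 14 (C↔A), site 17 (T↔C), site 18 (C↔T).
p = 7/18 = 0.388889.
d = −0.75 · ln(1 − (4/3)·0.388889) = −0.75 · ln(0.481481) = −0.75 · (-0.730889) = 0.5482.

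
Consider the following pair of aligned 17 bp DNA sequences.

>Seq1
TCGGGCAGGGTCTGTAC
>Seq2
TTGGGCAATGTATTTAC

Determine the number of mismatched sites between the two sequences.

5

Mismatches occur at site 2 (C/T), site 8 (G/A), site 9 (G/T), site 12 (C/A), site 14 (G/T).
That gives 5 mismatches out of 17 aligned sites, so the Hamming distance is 5.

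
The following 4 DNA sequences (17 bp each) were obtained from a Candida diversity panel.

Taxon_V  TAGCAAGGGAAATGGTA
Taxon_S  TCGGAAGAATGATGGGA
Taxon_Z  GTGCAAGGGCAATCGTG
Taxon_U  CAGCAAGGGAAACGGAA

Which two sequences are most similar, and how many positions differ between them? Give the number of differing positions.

3

Pairwise Hamming distances:
  Taxon_V vs Taxon_S: 7
  Taxon_V vs Taxon_Z: 5
  Taxon_V vs Taxon_U: 3
  Taxon_S vs Taxon_Z: 10
  Taxon_S vs Taxon_U: 9
  Taxon_Z vs Taxon_U: 7
The smallest is 3, between Taxon_V and Taxon_U.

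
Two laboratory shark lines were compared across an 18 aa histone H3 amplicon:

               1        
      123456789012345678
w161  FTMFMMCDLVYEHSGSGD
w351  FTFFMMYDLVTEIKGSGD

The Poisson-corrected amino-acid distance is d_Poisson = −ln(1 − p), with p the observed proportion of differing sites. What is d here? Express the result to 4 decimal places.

0.3254

Mismatches occur at site 3 (M→F), site 7 (C→Y), site 11 (Y→T), site 13 (H→I), site 14 (S→K).
p = 5/18 = 0.277778.
d = −ln(1 − 0.277778) = −ln(0.722222) = 0.3254.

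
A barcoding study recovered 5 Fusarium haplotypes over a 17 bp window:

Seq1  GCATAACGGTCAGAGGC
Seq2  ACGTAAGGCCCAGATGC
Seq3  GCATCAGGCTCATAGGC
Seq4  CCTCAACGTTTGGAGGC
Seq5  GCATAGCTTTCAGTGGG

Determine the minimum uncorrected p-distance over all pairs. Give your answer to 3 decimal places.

Pairwise Hamming distances:
  Seq1 vs Seq2: 6
  Seq1 vs Seq3: 4
  Seq1 vs Seq4: 6
  Seq1 vs Seq5: 5
  Seq2 vs Seq3: 6
  Seq2 vs Seq4: 9
  Seq2 vs Seq5: 10
  Seq3 vs Seq4: 9
  Seq3 vs Seq5: 8
  Seq4 vs Seq5: 9
The smallest is 4 mismatches, between Seq1 and Seq3; p = 4/17 = 0.235.

0.235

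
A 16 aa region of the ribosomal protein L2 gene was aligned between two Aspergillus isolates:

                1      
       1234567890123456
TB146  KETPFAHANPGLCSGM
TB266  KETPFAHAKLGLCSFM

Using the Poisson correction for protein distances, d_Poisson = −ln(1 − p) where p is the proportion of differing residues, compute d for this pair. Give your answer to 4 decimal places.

Differing sites — 9:N/K; 10:P/L; 15:G/F.
p = 3/16 = 0.187500.
d = −ln(1 − 0.187500) = −ln(0.812500) = 0.2076.

0.2076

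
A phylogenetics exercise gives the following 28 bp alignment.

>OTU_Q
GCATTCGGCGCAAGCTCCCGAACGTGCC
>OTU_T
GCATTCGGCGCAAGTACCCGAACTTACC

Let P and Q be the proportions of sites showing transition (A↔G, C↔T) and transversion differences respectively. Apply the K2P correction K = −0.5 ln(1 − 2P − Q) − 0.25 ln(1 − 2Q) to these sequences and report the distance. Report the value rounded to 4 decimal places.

0.1591

The sequences differ at positions 15 (C/T, transition), 16 (T/A, transversion), 24 (G/T, transversion), 26 (G/A, transition).
Of the 4 differences, 2 transitions and 2 transversions over 28 sites: P = 2/28 = 0.071429, Q = 2/28 = 0.071429.
d = −0.5·ln(0.785713) − 0.25·ln(0.857142) = −0.5·(-0.241164) − 0.25·(-0.154152) = 0.1591.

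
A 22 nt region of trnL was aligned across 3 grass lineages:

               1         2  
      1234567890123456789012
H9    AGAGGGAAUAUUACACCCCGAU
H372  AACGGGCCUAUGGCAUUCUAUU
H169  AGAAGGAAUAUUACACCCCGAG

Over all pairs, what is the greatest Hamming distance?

13

Pairwise Hamming distances:
  H9 vs H372: 11
  H9 vs H169: 2
  H372 vs H169: 13
The largest is 13, between H372 and H169.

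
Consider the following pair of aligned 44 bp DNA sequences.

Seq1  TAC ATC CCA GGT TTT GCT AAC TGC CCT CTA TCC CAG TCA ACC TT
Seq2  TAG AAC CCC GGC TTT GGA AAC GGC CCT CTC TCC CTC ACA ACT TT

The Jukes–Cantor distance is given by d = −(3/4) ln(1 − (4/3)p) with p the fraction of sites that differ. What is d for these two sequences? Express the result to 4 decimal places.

The sequences differ at positions 3 (C/G), 5 (T/A), 9 (A/C), 12 (T/C), 17 (C/G), 18 (T/A), 22 (T/G), 30 (A/C), 35 (A/T), 36 (G/C), 37 (T/A), 42 (C/T).
p = 12/44 = 0.272727.
d = −0.75 · ln(1 − (4/3)·0.272727) = −0.75 · ln(0.636364) = −0.75 · (-0.451985) = 0.3390.

0.3390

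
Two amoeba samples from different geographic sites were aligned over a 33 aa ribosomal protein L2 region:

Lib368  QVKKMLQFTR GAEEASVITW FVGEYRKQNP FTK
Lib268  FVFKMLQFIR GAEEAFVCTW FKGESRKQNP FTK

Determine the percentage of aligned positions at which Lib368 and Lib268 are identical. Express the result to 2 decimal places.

Differing sites — 1:Q/F; 3:K/F; 9:T/I; 16:S/F; 18:I/C; 22:V/K; 25:Y/S.
26 of the 33 sites match, so the percent identity is 26/33 × 100 = 78.79%.

78.79%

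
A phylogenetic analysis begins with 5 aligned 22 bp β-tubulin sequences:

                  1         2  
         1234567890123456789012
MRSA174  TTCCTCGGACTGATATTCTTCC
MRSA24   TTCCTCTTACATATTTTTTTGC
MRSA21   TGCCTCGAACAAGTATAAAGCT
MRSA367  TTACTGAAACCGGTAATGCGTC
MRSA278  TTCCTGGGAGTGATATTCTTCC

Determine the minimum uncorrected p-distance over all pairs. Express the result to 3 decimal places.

0.091

Pairwise Hamming distances:
  MRSA174 vs MRSA24: 7
  MRSA174 vs MRSA21: 10
  MRSA174 vs MRSA367: 11
  MRSA174 vs MRSA278: 2
  MRSA24 vs MRSA21: 12
  MRSA24 vs MRSA367: 13
  MRSA24 vs MRSA278: 9
  MRSA21 vs MRSA367: 12
  MRSA21 vs MRSA278: 12
  MRSA367 vs MRSA278: 11
The smallest is 2 mismatches, between MRSA174 and MRSA278; p = 2/22 = 0.091.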